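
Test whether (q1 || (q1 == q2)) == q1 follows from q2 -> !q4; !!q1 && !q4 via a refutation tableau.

Yes

Initial set: {(q2 -> !q4); (!!q1 && !q4); !((q1 || (q1 == q2)) == q1)}.
(!!q1 && !q4): α-rule — add !!q1, !q4.
!!q1: drop double negation, giving q1.
(q2 -> !q4): β-rule — branch into !q2  //  !q4.
  branch 1 (add !q2):
    !((q1 || (q1 == q2)) == q1): β-rule — branch into (q1 || (q1 == q2)), !q1  //  !(q1 || (q1 == q2)), q1.
      branch 1.1 (add (q1 || (q1 == q2)), !q1):
        × closes — contains both q1 and !q1.
      branch 1.2 (add !(q1 || (q1 == q2)), q1):
        !(q1 || (q1 == q2)): α-rule — add !q1, !(q1 == q2).
        × closes — contains both q1 and !q1.
  branch 2 (add !q4):
    !((q1 || (q1 == q2)) == q1): β-rule — branch into (q1 || (q1 == q2)), !q1  //  !(q1 || (q1 == q2)), q1.
      branch 2.1 (add (q1 || (q1 == q2)), !q1):
        × closes — contains both q1 and !q1.
      branch 2.2 (add !(q1 || (q1 == q2)), q1):
        !(q1 || (q1 == q2)): α-rule — add !q1, !(q1 == q2).
        × closes — contains both q1 and !q1.
All 4 branches close.
Every branch closed, so the premises entail the conclusion.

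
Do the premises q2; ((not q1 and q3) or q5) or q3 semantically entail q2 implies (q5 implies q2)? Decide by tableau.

Yes

Initial set: {q2; (((not q1 and q3) or q5) or q3); not (q2 implies (q5 implies q2))}.
not (q2 implies (q5 implies q2)): α-rule — add q2, not (q5 implies q2).
not (q5 implies q2): α-rule — add q5, not q2.
× closes — contains both q2 and not q2.
All 1 branch closes.
Every branch closed, so the premises entail the conclusion.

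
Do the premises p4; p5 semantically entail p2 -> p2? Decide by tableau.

Initial set: {p4; p5; !(p2 -> p2)}.
!(p2 -> p2): α-rule — add p2, !p2.
× closes — contains both p2 and !p2.
All 1 branch closes.
Every branch closed, so the premises entail the conclusion.

Yes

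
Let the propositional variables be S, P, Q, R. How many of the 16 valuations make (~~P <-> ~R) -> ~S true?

Initial set: {((~~P <-> ~R) -> ~S)}.
((~~P <-> ~R) -> ~S): β-rule — branch into ~(~~P <-> ~R)  //  ~S.
  branch 1 (add ~(~~P <-> ~R)):
    ~(~~P <-> ~R): β-rule — branch into ~~P, ~~R  //  ~~~P, ~R.
      branch 1.1 (add ~~P, ~~R):
        ~~P: drop double negation, giving P.
        ○ open, literals {P=T, R=T}.
      branch 1.2 (add ~~~P, ~R):
        ~~~P: drop double negation, giving ~P.
        ○ open, literals {P=F, R=F}.
  branch 2 (add ~S):
    ○ open, literals {S=F}.
0 branches closed, 3 open.
Each open branch fixes some atoms; the unmentioned ones are free. Counting distinct full assignments: branch {P=T, R=T} (S, Q) contributes 4 new; branch {P=F, R=F} (S, Q) contributes 4 new; branch {S=F} (P, Q, R) contributes 4 new. Total: 12.

12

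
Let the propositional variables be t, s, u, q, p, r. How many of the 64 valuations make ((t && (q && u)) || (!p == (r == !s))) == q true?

Initial set: {(((t && (q && u)) || (!p == (r == !s))) == q)}.
(((t && (q && u)) || (!p == (r == !s))) == q): β-rule — branch into ((t && (q && u)) || (!p == (r == !s))), q  //  !((t && (q && u)) || (!p == (r == !s))), !q.
  branch 1 (add ((t && (q && u)) || (!p == (r == !s))), q):
    ((t && (q && u)) || (!p == (r == !s))): β-rule — branch into (t && (q && u))  //  (!p == (r == !s)).
      branch 1.1 (add (t && (q && u))):
        (t && (q && u)): α-rule — add t, (q && u).
        (q && u): α-rule — add q, u.
        ○ open, literals {q=1, t=1, u=1}.
      branch 1.2 (add (!p == (r == !s))):
        (!p == (r == !s)): β-rule — branch into !p, (r == !s)  //  !!p, !(r == !s).
          branch 1.2.1 (add !p, (r == !s)):
            (r == !s): β-rule — branch into r, !s  //  !r, !!s.
              branch 1.2.1.1 (add r, !s):
                ○ open, literals {p=0, q=1, r=1, s=0}.
              branch 1.2.1.2 (add !r, !!s):
                ○ open, literals {p=0, q=1, r=0, s=1}.
          branch 1.2.2 (add !!p, !(r == !s)):
            !(r == !s): β-rule — branch into r, !!s  //  !r, !s.
              branch 1.2.2.1 (add r, !!s):
                ○ open, literals {p=1, q=1, r=1, s=1}.
              branch 1.2.2.2 (add !r, !s):
                ○ open, literals {p=1, q=1, r=0, s=0}.
  branch 2 (add !((t && (q && u)) || (!p == (r == !s))), !q):
    !((t && (q && u)) || (!p == (r == !s))): α-rule — add !(t && (q && u)), !(!p == (r == !s)).
    !(t && (q && u)): β-rule — branch into !t  //  !(q && u).
      branch 2.1 (add !t):
        !(!p == (r == !s)): β-rule — branch into !p, !(r == !s)  //  !!p, (r == !s).
          branch 2.1.1 (add !p, !(r == !s)):
            !(r == !s): β-rule — branch into r, !!s  //  !r, !s.
              branch 2.1.1.1 (add r, !!s):
                ○ open, literals {p=0, q=0, r=1, s=1, t=0}.
              branch 2.1.1.2 (add !r, !s):
                ○ open, literals {p=0, q=0, r=0, s=0, t=0}.
          branch 2.1.2 (add !!p, (r == !s)):
            (r == !s): β-rule — branch into r, !s  //  !r, !!s.
              branch 2.1.2.1 (add r, !s):
                ○ open, literals {p=1, q=0, r=1, s=0, t=0}.
              branch 2.1.2.2 (add !r, !!s):
                ○ open, literals {p=1, q=0, r=0, s=1, t=0}.
      branch 2.2 (add !(q && u)):
        !(!p == (r == !s)): β-rule — branch into !p, !(r == !s)  //  !!p, (r == !s).
          branch 2.2.1 (add !p, !(r == !s)):
            !(q && u): β-rule — branch into !q  //  !u.
              branch 2.2.1.1 (add !q):
                !(r == !s): β-rule — branch into r, !!s  //  !r, !s.
                  branch 2.2.1.1.1 (add r, !!s):
                    ○ open, literals {p=0, q=0, r=1, s=1}.
                  branch 2.2.1.1.2 (add !r, !s):
                    ○ open, literals {p=0, q=0, r=0, s=0}.
              branch 2.2.1.2 (add !u):
                !(r == !s): β-rule — branch into r, !!s  //  !r, !s.
                  branch 2.2.1.2.1 (add r, !!s):
                    ○ open, literals {p=0, q=0, r=1, s=1, u=0}.
                  branch 2.2.1.2.2 (add !r, !s):
                    ○ open, literals {p=0, q=0, r=0, s=0, u=0}.
          branch 2.2.2 (add !!p, (r == !s)):
            !(q && u): β-rule — branch into !q  //  !u.
              branch 2.2.2.1 (add !q):
                (r == !s): β-rule — branch into r, !s  //  !r, !!s.
                  branch 2.2.2.1.1 (add r, !s):
                    ○ open, literals {p=1, q=0, r=1, s=0}.
                  branch 2.2.2.1.2 (add !r, !!s):
                    ○ open, literals {p=1, q=0, r=0, s=1}.
              branch 2.2.2.2 (add !u):
                (r == !s): β-rule — branch into r, !s  //  !r, !!s.
                  branch 2.2.2.2.1 (add r, !s):
                    ○ open, literals {p=1, q=0, r=1, s=0, u=0}.
                  branch 2.2.2.2.2 (add !r, !!s):
                    ○ open, literals {p=1, q=0, r=0, s=1, u=0}.
0 branches closed, 17 open.
Each open branch fixes some atoms; the unmentioned ones are free. Counting distinct full assignments: branch {q=1, t=1, u=1} (s, p, r) contributes 8 new; branch {p=0, q=1, r=1, s=0} (t, u) contributes 3 new; branch {p=0, q=1, r=0, s=1} (t, u) contributes 3 new; branch {p=1, q=1, r=1, s=1} (t, u) contributes 3 new; branch {p=1, q=1, r=0, s=0} (t, u) contributes 3 new; branch {p=0, q=0, r=1, s=1, t=0} (u) contributes 2 new; branch {p=0, q=0, r=0, s=0, t=0} (u) contributes 2 new; branch {p=1, q=0, r=1, s=0, t=0} (u) contributes 2 new; branch {p=1, q=0, r=0, s=1, t=0} (u) contributes 2 new; branch {p=0, q=0, r=1, s=1} (t, u) contributes 2 new; branch {p=0, q=0, r=0, s=0} (t, u) contributes 2 new; branch {p=0, q=0, r=1, s=1, u=0} (t) contributes 0 new; branch {p=0, q=0, r=0, s=0, u=0} (t) contributes 0 new; branch {p=1, q=0, r=1, s=0} (t, u) contributes 2 new; branch {p=1, q=0, r=0, s=1} (t, u) contributes 2 new; branch {p=1, q=0, r=1, s=0, u=0} (t) contributes 0 new; branch {p=1, q=0, r=0, s=1, u=0} (t) contributes 0 new. Total: 36.

36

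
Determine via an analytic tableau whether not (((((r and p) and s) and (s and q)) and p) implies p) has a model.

Unsatisfiable

Initial set: {not (((((r and p) and s) and (s and q)) and p) implies p)}.
not (((((r and p) and s) and (s and q)) and p) implies p): α-rule — add ((((r and p) and s) and (s and q)) and p), not p.
((((r and p) and s) and (s and q)) and p): α-rule — add (((r and p) and s) and (s and q)), p.
× closes — contains both p and not p.
All 1 branch closes.
Every branch closed; the formula is unsatisfiable.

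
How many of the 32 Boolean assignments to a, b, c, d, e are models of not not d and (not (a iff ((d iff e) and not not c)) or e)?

12

Initial set: {(not not d and (not (a iff ((d iff e) and not not c)) or e))}.
(not not d and (not (a iff ((d iff e) and not not c)) or e)): α-rule — add not not d, (not (a iff ((d iff e) and not not c)) or e).
not not d: drop double negation, giving d.
(not (a iff ((d iff e) and not not c)) or e): β-rule — branch into not (a iff ((d iff e) and not not c))  //  e.
  branch 1 (add not (a iff ((d iff e) and not not c))):
    not (a iff ((d iff e) and not not c)): β-rule — branch into a, not ((d iff e) and not not c)  //  not a, ((d iff e) and not not c).
      branch 1.1 (add a, not ((d iff e) and not not c)):
        not ((d iff e) and not not c): β-rule — branch into not (d iff e)  //  not not not c.
          branch 1.1.1 (add not (d iff e)):
            not (d iff e): β-rule — branch into d, not e  //  not d, e.
              branch 1.1.1.1 (add d, not e):
                ○ open, literals {a=T, d=T, e=F}.
              branch 1.1.1.2 (add not d, e):
                × closes — contains both d and not d.
          branch 1.1.2 (add not not not c):
            not not not c: drop double negation, giving not c.
            ○ open, literals {a=T, c=F, d=T}.
      branch 1.2 (add not a, ((d iff e) and not not c)):
        ((d iff e) and not not c): α-rule — add (d iff e), not not c.
        not not c: drop double negation, giving c.
        (d iff e): β-rule — branch into d, e  //  not d, not e.
          branch 1.2.1 (add d, e):
            ○ open, literals {a=F, c=T, d=T, e=T}.
          branch 1.2.2 (add not d, not e):
            × closes — contains both d and not d.
  branch 2 (add e):
    ○ open, literals {d=T, e=T}.
2 branches closed, 4 open.
Each open branch fixes some atoms; the unmentioned ones are free. Counting distinct full assignments: branch {a=T, d=T, e=F} (b, c) contributes 4 new; branch {a=T, c=F, d=T} (b, e) contributes 2 new; branch {a=F, c=T, d=T, e=T} (b) contributes 2 new; branch {d=T, e=T} (a, b, c) contributes 4 new. Total: 12.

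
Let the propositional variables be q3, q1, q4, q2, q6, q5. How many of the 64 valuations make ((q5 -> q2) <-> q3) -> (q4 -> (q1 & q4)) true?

56

Initial set: {(((q5 -> q2) <-> q3) -> (q4 -> (q1 & q4)))}.
(((q5 -> q2) <-> q3) -> (q4 -> (q1 & q4))): β-rule — branch into ~((q5 -> q2) <-> q3)  //  (q4 -> (q1 & q4)).
  branch 1 (add ~((q5 -> q2) <-> q3)):
    ~((q5 -> q2) <-> q3): β-rule — branch into (q5 -> q2), ~q3  //  ~(q5 -> q2), q3.
      branch 1.1 (add (q5 -> q2), ~q3):
        (q5 -> q2): β-rule — branch into ~q5  //  q2.
          branch 1.1.1 (add ~q5):
            ○ open, literals {q3=F, q5=F}.
          branch 1.1.2 (add q2):
            ○ open, literals {q2=T, q3=F}.
      branch 1.2 (add ~(q5 -> q2), q3):
        ~(q5 -> q2): α-rule — add q5, ~q2.
        ○ open, literals {q2=F, q3=T, q5=T}.
  branch 2 (add (q4 -> (q1 & q4))):
    (q4 -> (q1 & q4)): β-rule — branch into ~q4  //  (q1 & q4).
      branch 2.1 (add ~q4):
        ○ open, literals {q4=F}.
      branch 2.2 (add (q1 & q4)):
        (q1 & q4): α-rule — add q1, q4.
        ○ open, literals {q1=T, q4=T}.
0 branches closed, 5 open.
Each open branch fixes some atoms; the unmentioned ones are free. Counting distinct full assignments: branch {q3=F, q5=F} (q1, q4, q2, q6) contributes 16 new; branch {q2=T, q3=F} (q1, q4, q6, q5) contributes 8 new; branch {q2=F, q3=T, q5=T} (q1, q4, q6) contributes 8 new; branch {q4=F} (q3, q1, q2, q6, q5) contributes 16 new; branch {q1=T, q4=T} (q3, q2, q6, q5) contributes 8 new. Total: 56.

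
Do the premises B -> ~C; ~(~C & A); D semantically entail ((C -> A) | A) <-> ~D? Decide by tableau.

Initial set: {T (B -> ~C); T ~(~C & A); T D; F (((C -> A) | A) <-> ~D)}.
T (B -> ~C): β-rule — branch into F B  //  T ~C.
  branch 1 (add F B):
    T ~(~C & A): β-rule — branch into F ~C  //  F A.
      branch 1.1 (add F ~C):
        F (((C -> A) | A) <-> ~D): β-rule — branch into T ((C -> A) | A), F ~D  //  F ((C -> A) | A), T ~D.
          branch 1.1.1 (add T ((C -> A) | A), F ~D):
            T ((C -> A) | A): β-rule — branch into T (C -> A)  //  T A.
              branch 1.1.1.1 (add T (C -> A)):
                T (C -> A): β-rule — branch into F C  //  T A.
                  branch 1.1.1.1.1 (add F C):
                    × closes — contains both C and ~C.
                  branch 1.1.1.1.2 (add T A):
                    ○ open, literals {A=T, B=F, C=T, D=T}.
              branch 1.1.1.2 (add T A):
                ○ open, literals {A=T, B=F, C=T, D=T}.
          branch 1.1.2 (add F ((C -> A) | A), T ~D):
            × closes — contains both D and ~D.
      branch 1.2 (add F A):
        F (((C -> A) | A) <-> ~D): β-rule — branch into T ((C -> A) | A), F ~D  //  F ((C -> A) | A), T ~D.
          branch 1.2.1 (add T ((C -> A) | A), F ~D):
            T ((C -> A) | A): β-rule — branch into T (C -> A)  //  T A.
              branch 1.2.1.1 (add T (C -> A)):
                T (C -> A): β-rule — branch into F C  //  T A.
                  branch 1.2.1.1.1 (add F C):
                    ○ open, literals {A=F, B=F, C=F, D=T}.
                  branch 1.2.1.1.2 (add T A):
                    × closes — contains both A and ~A.
              branch 1.2.1.2 (add T A):
                × closes — contains both A and ~A.
          branch 1.2.2 (add F ((C -> A) | A), T ~D):
            × closes — contains both D and ~D.
  branch 2 (add T ~C):
    T ~(~C & A): β-rule — branch into F ~C  //  F A.
      branch 2.1 (add F ~C):
        × closes — contains both C and ~C.
      branch 2.2 (add F A):
        F (((C -> A) | A) <-> ~D): β-rule — branch into T ((C -> A) | A), F ~D  //  F ((C -> A) | A), T ~D.
          branch 2.2.1 (add T ((C -> A) | A), F ~D):
            T ((C -> A) | A): β-rule — branch into T (C -> A)  //  T A.
              branch 2.2.1.1 (add T (C -> A)):
                T (C -> A): β-rule — branch into F C  //  T A.
                  branch 2.2.1.1.1 (add F C):
                    ○ open, literals {A=F, C=F, D=T}.
                  branch 2.2.1.1.2 (add T A):
                    × closes — contains both A and ~A.
              branch 2.2.1.2 (add T A):
                × closes — contains both A and ~A.
          branch 2.2.2 (add F ((C -> A) | A), T ~D):
            × closes — contains both D and ~D.
9 branches closed, 4 open.
An open branch gives a countermodel: A=T, B=F, C=T, D=T (unmentioned atoms arbitrary); the premises hold there but the conclusion fails.

No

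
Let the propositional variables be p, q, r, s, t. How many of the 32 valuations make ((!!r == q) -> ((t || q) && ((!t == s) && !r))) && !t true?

8

Initial set: {(((!!r == q) -> ((t || q) && ((!t == s) && !r))) && !t)}.
(((!!r == q) -> ((t || q) && ((!t == s) && !r))) && !t): α-rule — add ((!!r == q) -> ((t || q) && ((!t == s) && !r))), !t.
((!!r == q) -> ((t || q) && ((!t == s) && !r))): β-rule — branch into !(!!r == q)  //  ((t || q) && ((!t == s) && !r)).
  branch 1 (add !(!!r == q)):
    !(!!r == q): β-rule — branch into !!r, !q  //  !!!r, q.
      branch 1.1 (add !!r, !q):
        !!r: drop double negation, giving r.
        ○ open, literals {q=F, r=T, t=F}.
      branch 1.2 (add !!!r, q):
        !!!r: drop double negation, giving !r.
        ○ open, literals {q=T, r=F, t=F}.
  branch 2 (add ((t || q) && ((!t == s) && !r))):
    ((t || q) && ((!t == s) && !r)): α-rule — add (t || q), ((!t == s) && !r).
    ((!t == s) && !r): α-rule — add (!t == s), !r.
    (t || q): β-rule — branch into t  //  q.
      branch 2.1 (add t):
        × closes — contains both t and !t.
      branch 2.2 (add q):
        (!t == s): β-rule — branch into !t, s  //  !!t, !s.
          branch 2.2.1 (add !t, s):
            ○ open, literals {q=T, r=F, s=T, t=F}.
          branch 2.2.2 (add !!t, !s):
            × closes — contains both t and !t.
2 branches closed, 3 open.
Each open branch fixes some atoms; the unmentioned ones are free. Counting distinct full assignments: branch {q=F, r=T, t=F} (p, s) contributes 4 new; branch {q=T, r=F, t=F} (p, s) contributes 4 new; branch {q=T, r=F, s=T, t=F} (p) contributes 0 new. Total: 8.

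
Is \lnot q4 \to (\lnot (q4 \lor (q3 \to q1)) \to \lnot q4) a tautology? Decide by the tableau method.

Valid

Assume the negation and expand:
Initial set: {\lnot (\lnot q4 \to (\lnot (q4 \lor (q3 \to q1)) \to \lnot q4))}.
\lnot (\lnot q4 \to (\lnot (q4 \lor (q3 \to q1)) \to \lnot q4)): α-rule — add \lnot q4, \lnot (\lnot (q4 \lor (q3 \to q1)) \to \lnot q4).
\lnot (\lnot (q4 \lor (q3 \to q1)) \to \lnot q4): α-rule — add \lnot (q4 \lor (q3 \to q1)), \lnot \lnot q4.
× closes — contains both q4 and \lnot q4.
All 1 branch closes.
Every branch closed, so the negation is unsatisfiable and the formula is valid.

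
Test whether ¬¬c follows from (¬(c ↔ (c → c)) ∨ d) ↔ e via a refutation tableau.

No

Initial set: {((¬(c ↔ (c → c)) ∨ d) ↔ e); ¬¬¬c}.
¬¬¬c: drop double negation, giving ¬c.
((¬(c ↔ (c → c)) ∨ d) ↔ e): β-rule — branch into (¬(c ↔ (c → c)) ∨ d), e  //  ¬(¬(c ↔ (c → c)) ∨ d), ¬e.
  branch 1 (add (¬(c ↔ (c → c)) ∨ d), e):
    (¬(c ↔ (c → c)) ∨ d): β-rule — branch into ¬(c ↔ (c → c))  //  d.
      branch 1.1 (add ¬(c ↔ (c → c))):
        ¬(c ↔ (c → c)): β-rule — branch into c, ¬(c → c)  //  ¬c, (c → c).
          branch 1.1.1 (add c, ¬(c → c)):
            × closes — contains both c and ¬c.
          branch 1.1.2 (add ¬c, (c → c)):
            (c → c): β-rule — branch into ¬c  //  c.
              branch 1.1.2.1 (add ¬c):
                ○ open, literals {c=F, e=T}.
              branch 1.1.2.2 (add c):
                × closes — contains both c and ¬c.
      branch 1.2 (add d):
        ○ open, literals {c=F, d=T, e=T}.
  branch 2 (add ¬(¬(c ↔ (c → c)) ∨ d), ¬e):
    ¬(¬(c ↔ (c → c)) ∨ d): α-rule — add ¬¬(c ↔ (c → c)), ¬d.
    ¬¬(c ↔ (c → c)): β-rule — branch into c, (c → c)  //  ¬c, ¬(c → c).
      branch 2.1 (add c, (c → c)):
        × closes — contains both c and ¬c.
      branch 2.2 (add ¬c, ¬(c → c)):
        ¬(c → c): α-rule — add c, ¬c.
        × closes — contains both c and ¬c.
4 branches closed, 2 open.
An open branch gives a countermodel: c=F, e=T (unmentioned atoms arbitrary); the premises hold there but the conclusion fails.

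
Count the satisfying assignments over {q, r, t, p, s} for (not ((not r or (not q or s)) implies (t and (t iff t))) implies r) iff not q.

16

Initial set: {((not ((not r or (not q or s)) implies (t and (t iff t))) implies r) iff not q)}.
((not ((not r or (not q or s)) implies (t and (t iff t))) implies r) iff not q): β-rule — branch into (not ((not r or (not q or s)) implies (t and (t iff t))) implies r), not q  //  not (not ((not r or (not q or s)) implies (t and (t iff t))) implies r), not not q.
  branch 1 (add (not ((not r or (not q or s)) implies (t and (t iff t))) implies r), not q):
    (not ((not r or (not q or s)) implies (t and (t iff t))) implies r): β-rule — branch into not not ((not r or (not q or s)) implies (t and (t iff t)))  //  r.
      branch 1.1 (add not not ((not r or (not q or s)) implies (t and (t iff t)))):
        not not ((not r or (not q or s)) implies (t and (t iff t))): β-rule — branch into not (not r or (not q or s))  //  (t and (t iff t)).
          branch 1.1.1 (add not (not r or (not q or s))):
            not (not r or (not q or s)): α-rule — add not not r, not (not q or s).
            not (not q or s): α-rule — add not not q, not s.
            × closes — contains both q and not q.
          branch 1.1.2 (add (t and (t iff t))):
            (t and (t iff t)): α-rule — add t, (t iff t).
            (t iff t): β-rule — branch into t, t  //  not t, not t.
              branch 1.1.2.1 (add t, t):
                ○ open, literals {q=false, t=true}.
              branch 1.1.2.2 (add not t, not t):
                × closes — contains both t and not t.
      branch 1.2 (add r):
        ○ open, literals {q=false, r=true}.
  branch 2 (add not (not ((not r or (not q or s)) implies (t and (t iff t))) implies r), not not q):
    not (not ((not r or (not q or s)) implies (t and (t iff t))) implies r): α-rule — add not ((not r or (not q or s)) implies (t and (t iff t))), not r.
    not ((not r or (not q or s)) implies (t and (t iff t))): α-rule — add (not r or (not q or s)), not (t and (t iff t)).
    (not r or (not q or s)): β-rule — branch into not r  //  (not q or s).
      branch 2.1 (add not r):
        not (t and (t iff t)): β-rule — branch into not t  //  not (t iff t).
          branch 2.1.1 (add not t):
            ○ open, literals {q=true, r=false, t=false}.
          branch 2.1.2 (add not (t iff t)):
            not (t iff t): β-rule — branch into t, not t  //  not t, t.
              branch 2.1.2.1 (add t, not t):
                × closes — contains both t and not t.
              branch 2.1.2.2 (add not t, t):
                × closes — contains both t and not t.
      branch 2.2 (add (not q or s)):
        not (t and (t iff t)): β-rule — branch into not t  //  not (t iff t).
          branch 2.2.1 (add not t):
            (not q or s): β-rule — branch into not q  //  s.
              branch 2.2.1.1 (add not q):
                × closes — contains both q and not q.
              branch 2.2.1.2 (add s):
                ○ open, literals {q=true, r=false, s=true, t=false}.
          branch 2.2.2 (add not (t iff t)):
            (not q or s): β-rule — branch into not q  //  s.
              branch 2.2.2.1 (add not q):
                × closes — contains both q and not q.
              branch 2.2.2.2 (add s):
                not (t iff t): β-rule — branch into t, not t  //  not t, t.
                  branch 2.2.2.2.1 (add t, not t):
                    × closes — contains both t and not t.
                  branch 2.2.2.2.2 (add not t, t):
                    × closes — contains both t and not t.
8 branches closed, 4 open.
Each open branch fixes some atoms; the unmentioned ones are free. Counting distinct full assignments: branch {q=false, t=true} (r, p, s) contributes 8 new; branch {q=false, r=true} (t, p, s) contributes 4 new; branch {q=true, r=false, t=false} (p, s) contributes 4 new; branch {q=true, r=false, s=true, t=false} (p) contributes 0 new. Total: 16.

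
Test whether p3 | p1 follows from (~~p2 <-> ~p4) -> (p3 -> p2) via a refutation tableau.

Initial set: {((~~p2 <-> ~p4) -> (p3 -> p2)); ~(p3 | p1)}.
~(p3 | p1): α-rule — add ~p3, ~p1.
((~~p2 <-> ~p4) -> (p3 -> p2)): β-rule — branch into ~(~~p2 <-> ~p4)  //  (p3 -> p2).
  branch 1 (add ~(~~p2 <-> ~p4)):
    ~(~~p2 <-> ~p4): β-rule — branch into ~~p2, ~~p4  //  ~~~p2, ~p4.
      branch 1.1 (add ~~p2, ~~p4):
        ~~p2: drop double negation, giving p2.
        ○ open, literals {p1=0, p2=1, p3=0, p4=1}.
      branch 1.2 (add ~~~p2, ~p4):
        ~~~p2: drop double negation, giving ~p2.
        ○ open, literals {p1=0, p2=0, p3=0, p4=0}.
  branch 2 (add (p3 -> p2)):
    (p3 -> p2): β-rule — branch into ~p3  //  p2.
      branch 2.1 (add ~p3):
        ○ open, literals {p1=0, p3=0}.
      branch 2.2 (add p2):
        ○ open, literals {p1=0, p2=1, p3=0}.
0 branches closed, 4 open.
An open branch gives a countermodel: p1=0, p2=1, p3=0, p4=1 (unmentioned atoms arbitrary); the premises hold there but the conclusion fails.

No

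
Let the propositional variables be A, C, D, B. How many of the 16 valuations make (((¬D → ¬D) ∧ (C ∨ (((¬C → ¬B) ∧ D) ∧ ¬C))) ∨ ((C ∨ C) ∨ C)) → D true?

12

Initial set: {((((¬D → ¬D) ∧ (C ∨ (((¬C → ¬B) ∧ D) ∧ ¬C))) ∨ ((C ∨ C) ∨ C)) → D)}.
((((¬D → ¬D) ∧ (C ∨ (((¬C → ¬B) ∧ D) ∧ ¬C))) ∨ ((C ∨ C) ∨ C)) → D): β-rule — branch into ¬(((¬D → ¬D) ∧ (C ∨ (((¬C → ¬B) ∧ D) ∧ ¬C))) ∨ ((C ∨ C) ∨ C))  //  D.
  branch 1 (add ¬(((¬D → ¬D) ∧ (C ∨ (((¬C → ¬B) ∧ D) ∧ ¬C))) ∨ ((C ∨ C) ∨ C))):
    ¬(((¬D → ¬D) ∧ (C ∨ (((¬C → ¬B) ∧ D) ∧ ¬C))) ∨ ((C ∨ C) ∨ C)): α-rule — add ¬((¬D → ¬D) ∧ (C ∨ (((¬C → ¬B) ∧ D) ∧ ¬C))), ¬((C ∨ C) ∨ C).
    ¬((C ∨ C) ∨ C): α-rule — add ¬(C ∨ C), ¬C.
    ¬(C ∨ C): α-rule — add ¬C, ¬C.
    ¬((¬D → ¬D) ∧ (C ∨ (((¬C → ¬B) ∧ D) ∧ ¬C))): β-rule — branch into ¬(¬D → ¬D)  //  ¬(C ∨ (((¬C → ¬B) ∧ D) ∧ ¬C)).
      branch 1.1 (add ¬(¬D → ¬D)):
        ¬(¬D → ¬D): α-rule — add ¬D, ¬¬D.
        × closes — contains both D and ¬D.
      branch 1.2 (add ¬(C ∨ (((¬C → ¬B) ∧ D) ∧ ¬C))):
        ¬(C ∨ (((¬C → ¬B) ∧ D) ∧ ¬C)): α-rule — add ¬C, ¬(((¬C → ¬B) ∧ D) ∧ ¬C).
        ¬(((¬C → ¬B) ∧ D) ∧ ¬C): β-rule — branch into ¬((¬C → ¬B) ∧ D)  //  ¬¬C.
          branch 1.2.1 (add ¬((¬C → ¬B) ∧ D)):
            ¬((¬C → ¬B) ∧ D): β-rule — branch into ¬(¬C → ¬B)  //  ¬D.
              branch 1.2.1.1 (add ¬(¬C → ¬B)):
                ¬(¬C → ¬B): α-rule — add ¬C, ¬¬B.
                ○ open, literals {B=true, C=false}.
              branch 1.2.1.2 (add ¬D):
                ○ open, literals {C=false, D=false}.
          branch 1.2.2 (add ¬¬C):
            × closes — contains both C and ¬C.
  branch 2 (add D):
    ○ open, literals {D=true}.
2 branches closed, 3 open.
Each open branch fixes some atoms; the unmentioned ones are free. Counting distinct full assignments: branch {B=true, C=false} (A, D) contributes 4 new; branch {C=false, D=false} (A, B) contributes 2 new; branch {D=true} (A, C, B) contributes 6 new. Total: 12.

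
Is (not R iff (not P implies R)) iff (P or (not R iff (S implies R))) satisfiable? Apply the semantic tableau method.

Initial set: {((not R iff (not P implies R)) iff (P or (not R iff (S implies R))))}.
((not R iff (not P implies R)) iff (P or (not R iff (S implies R)))): β-rule — branch into (not R iff (not P implies R)), (P or (not R iff (S implies R)))  //  not (not R iff (not P implies R)), not (P or (not R iff (S implies R))).
  branch 1 (add (not R iff (not P implies R)), (P or (not R iff (S implies R)))):
    (not R iff (not P implies R)): β-rule — branch into not R, (not P implies R)  //  not not R, not (not P implies R).
      branch 1.1 (add not R, (not P implies R)):
        (P or (not R iff (S implies R))): β-rule — branch into P  //  (not R iff (S implies R)).
          branch 1.1.1 (add P):
            (not P implies R): β-rule — branch into not not P  //  R.
              branch 1.1.1.1 (add not not P):
                ○ open, literals {P=T, R=F}.
              branch 1.1.1.2 (add R):
                × closes — contains both R and not R.
          branch 1.1.2 (add (not R iff (S implies R))):
            (not P implies R): β-rule — branch into not not P  //  R.
              branch 1.1.2.1 (add not not P):
                (not R iff (S implies R)): β-rule — branch into not R, (S implies R)  //  not not R, not (S implies R).
                  branch 1.1.2.1.1 (add not R, (S implies R)):
                    (S implies R): β-rule — branch into not S  //  R.
                      branch 1.1.2.1.1.1 (add not S):
                        ○ open, literals {P=T, R=F, S=F}.
                      branch 1.1.2.1.1.2 (add R):
                        × closes — contains both R and not R.
                  branch 1.1.2.1.2 (add not not R, not (S implies R)):
                    × closes — contains both R and not R.
              branch 1.1.2.2 (add R):
                × closes — contains both R and not R.
      branch 1.2 (add not not R, not (not P implies R)):
        not (not P implies R): α-rule — add not P, not R.
        × closes — contains both R and not R.
  branch 2 (add not (not R iff (not P implies R)), not (P or (not R iff (S implies R)))):
    not (P or (not R iff (S implies R))): α-rule — add not P, not (not R iff (S implies R)).
    not (not R iff (not P implies R)): β-rule — branch into not R, not (not P implies R)  //  not not R, (not P implies R).
      branch 2.1 (add not R, not (not P implies R)):
        not (not P implies R): α-rule — add not P, not R.
        not (not R iff (S implies R)): β-rule — branch into not R, not (S implies R)  //  not not R, (S implies R).
          branch 2.1.1 (add not R, not (S implies R)):
            not (S implies R): α-rule — add S, not R.
            ○ open, literals {P=F, R=F, S=T}.
          branch 2.1.2 (add not not R, (S implies R)):
            × closes — contains both R and not R.
      branch 2.2 (add not not R, (not P implies R)):
        not (not R iff (S implies R)): β-rule — branch into not R, not (S implies R)  //  not not R, (S implies R).
          branch 2.2.1 (add not R, not (S implies R)):
            × closes — contains both R and not R.
          branch 2.2.2 (add not not R, (S implies R)):
            (not P implies R): β-rule — branch into not not P  //  R.
              branch 2.2.2.1 (add not not P):
                × closes — contains both P and not P.
              branch 2.2.2.2 (add R):
                (S implies R): β-rule — branch into not S  //  R.
                  branch 2.2.2.2.1 (add not S):
                    ○ open, literals {P=F, R=T, S=F}.
                  branch 2.2.2.2.2 (add R):
                    ○ open, literals {P=F, R=T}.
8 branches closed, 5 open.
An open branch gives a satisfying assignment: P=T, R=F.

Satisfiable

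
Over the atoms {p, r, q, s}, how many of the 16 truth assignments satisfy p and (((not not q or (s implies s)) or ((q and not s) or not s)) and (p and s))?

4

Initial set: {(p and (((not not q or (s implies s)) or ((q and not s) or not s)) and (p and s)))}.
(p and (((not not q or (s implies s)) or ((q and not s) or not s)) and (p and s))): α-rule — add p, (((not not q or (s implies s)) or ((q and not s) or not s)) and (p and s)).
(((not not q or (s implies s)) or ((q and not s) or not s)) and (p and s)): α-rule — add ((not not q or (s implies s)) or ((q and not s) or not s)), (p and s).
(p and s): α-rule — add p, s.
((not not q or (s implies s)) or ((q and not s) or not s)): β-rule — branch into (not not q or (s implies s))  //  ((q and not s) or not s).
  branch 1 (add (not not q or (s implies s))):
    (not not q or (s implies s)): β-rule — branch into not not q  //  (s implies s).
      branch 1.1 (add not not q):
        not not q: drop double negation, giving q.
        ○ open, literals {p=T, q=T, s=T}.
      branch 1.2 (add (s implies s)):
        (s implies s): β-rule — branch into not s  //  s.
          branch 1.2.1 (add not s):
            × closes — contains both s and not s.
          branch 1.2.2 (add s):
            ○ open, literals {p=T, s=T}.
  branch 2 (add ((q and not s) or not s)):
    ((q and not s) or not s): β-rule — branch into (q and not s)  //  not s.
      branch 2.1 (add (q and not s)):
        (q and not s): α-rule — add q, not s.
        × closes — contains both s and not s.
      branch 2.2 (add not s):
        × closes — contains both s and not s.
3 branches closed, 2 open.
Each open branch fixes some atoms; the unmentioned ones are free. Counting distinct full assignments: branch {p=T, q=T, s=T} (r) contributes 2 new; branch {p=T, s=T} (r, q) contributes 2 new. Total: 4.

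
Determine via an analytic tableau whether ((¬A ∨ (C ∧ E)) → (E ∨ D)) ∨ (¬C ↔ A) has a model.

Initial set: {(((¬A ∨ (C ∧ E)) → (E ∨ D)) ∨ (¬C ↔ A))}.
(((¬A ∨ (C ∧ E)) → (E ∨ D)) ∨ (¬C ↔ A)): β-rule — branch into ((¬A ∨ (C ∧ E)) → (E ∨ D))  //  (¬C ↔ A).
  branch 1 (add ((¬A ∨ (C ∧ E)) → (E ∨ D))):
    ((¬A ∨ (C ∧ E)) → (E ∨ D)): β-rule — branch into ¬(¬A ∨ (C ∧ E))  //  (E ∨ D).
      branch 1.1 (add ¬(¬A ∨ (C ∧ E))):
        ¬(¬A ∨ (C ∧ E)): α-rule — add ¬¬A, ¬(C ∧ E).
        ¬(C ∧ E): β-rule — branch into ¬C  //  ¬E.
          branch 1.1.1 (add ¬C):
            ○ open, literals {A=T, C=F}.
          branch 1.1.2 (add ¬E):
            ○ open, literals {A=T, E=F}.
      branch 1.2 (add (E ∨ D)):
        (E ∨ D): β-rule — branch into E  //  D.
          branch 1.2.1 (add E):
            ○ open, literals {E=T}.
          branch 1.2.2 (add D):
            ○ open, literals {D=T}.
  branch 2 (add (¬C ↔ A)):
    (¬C ↔ A): β-rule — branch into ¬C, A  //  ¬¬C, ¬A.
      branch 2.1 (add ¬C, A):
        ○ open, literals {A=T, C=F}.
      branch 2.2 (add ¬¬C, ¬A):
        ○ open, literals {A=F, C=T}.
0 branches closed, 6 open.
An open branch gives a satisfying assignment: A=T, C=F.

Satisfiable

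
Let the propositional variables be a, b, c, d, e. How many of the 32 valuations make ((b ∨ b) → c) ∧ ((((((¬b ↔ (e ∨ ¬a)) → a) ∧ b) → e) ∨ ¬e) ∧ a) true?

Initial set: {(((b ∨ b) → c) ∧ ((((((¬b ↔ (e ∨ ¬a)) → a) ∧ b) → e) ∨ ¬e) ∧ a))}.
(((b ∨ b) → c) ∧ ((((((¬b ↔ (e ∨ ¬a)) → a) ∧ b) → e) ∨ ¬e) ∧ a)): α-rule — add ((b ∨ b) → c), ((((((¬b ↔ (e ∨ ¬a)) → a) ∧ b) → e) ∨ ¬e) ∧ a).
((((((¬b ↔ (e ∨ ¬a)) → a) ∧ b) → e) ∨ ¬e) ∧ a): α-rule — add (((((¬b ↔ (e ∨ ¬a)) → a) ∧ b) → e) ∨ ¬e), a.
((b ∨ b) → c): β-rule — branch into ¬(b ∨ b)  //  c.
  branch 1 (add ¬(b ∨ b)):
    ¬(b ∨ b): α-rule — add ¬b, ¬b.
    (((((¬b ↔ (e ∨ ¬a)) → a) ∧ b) → e) ∨ ¬e): β-rule — branch into ((((¬b ↔ (e ∨ ¬a)) → a) ∧ b) → e)  //  ¬e.
      branch 1.1 (add ((((¬b ↔ (e ∨ ¬a)) → a) ∧ b) → e)):
        ((((¬b ↔ (e ∨ ¬a)) → a) ∧ b) → e): β-rule — branch into ¬(((¬b ↔ (e ∨ ¬a)) → a) ∧ b)  //  e.
          branch 1.1.1 (add ¬(((¬b ↔ (e ∨ ¬a)) → a) ∧ b)):
            ¬(((¬b ↔ (e ∨ ¬a)) → a) ∧ b): β-rule — branch into ¬((¬b ↔ (e ∨ ¬a)) → a)  //  ¬b.
              branch 1.1.1.1 (add ¬((¬b ↔ (e ∨ ¬a)) → a)):
                ¬((¬b ↔ (e ∨ ¬a)) → a): α-rule — add (¬b ↔ (e ∨ ¬a)), ¬a.
                × closes — contains both a and ¬a.
              branch 1.1.1.2 (add ¬b):
                ○ open, literals {a=1, b=0}.
          branch 1.1.2 (add e):
            ○ open, literals {a=1, b=0, e=1}.
      branch 1.2 (add ¬e):
        ○ open, literals {a=1, b=0, e=0}.
  branch 2 (add c):
    (((((¬b ↔ (e ∨ ¬a)) → a) ∧ b) → e) ∨ ¬e): β-rule — branch into ((((¬b ↔ (e ∨ ¬a)) → a) ∧ b) → e)  //  ¬e.
      branch 2.1 (add ((((¬b ↔ (e ∨ ¬a)) → a) ∧ b) → e)):
        ((((¬b ↔ (e ∨ ¬a)) → a) ∧ b) → e): β-rule — branch into ¬(((¬b ↔ (e ∨ ¬a)) → a) ∧ b)  //  e.
          branch 2.1.1 (add ¬(((¬b ↔ (e ∨ ¬a)) → a) ∧ b)):
            ¬(((¬b ↔ (e ∨ ¬a)) → a) ∧ b): β-rule — branch into ¬((¬b ↔ (e ∨ ¬a)) → a)  //  ¬b.
              branch 2.1.1.1 (add ¬((¬b ↔ (e ∨ ¬a)) → a)):
                ¬((¬b ↔ (e ∨ ¬a)) → a): α-rule — add (¬b ↔ (e ∨ ¬a)), ¬a.
                × closes — contains both a and ¬a.
              branch 2.1.1.2 (add ¬b):
                ○ open, literals {a=1, b=0, c=1}.
          branch 2.1.2 (add e):
            ○ open, literals {a=1, c=1, e=1}.
      branch 2.2 (add ¬e):
        ○ open, literals {a=1, c=1, e=0}.
2 branches closed, 6 open.
Each open branch fixes some atoms; the unmentioned ones are free. Counting distinct full assignments: branch {a=1, b=0} (c, d, e) contributes 8 new; branch {a=1, b=0, e=1} (c, d) contributes 0 new; branch {a=1, b=0, e=0} (c, d) contributes 0 new; branch {a=1, b=0, c=1} (d, e) contributes 0 new; branch {a=1, c=1, e=1} (b, d) contributes 2 new; branch {a=1, c=1, e=0} (b, d) contributes 2 new. Total: 12.

12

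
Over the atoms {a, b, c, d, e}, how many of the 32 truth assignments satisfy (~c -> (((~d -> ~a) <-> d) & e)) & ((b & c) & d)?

Initial set: {((~c -> (((~d -> ~a) <-> d) & e)) & ((b & c) & d))}.
((~c -> (((~d -> ~a) <-> d) & e)) & ((b & c) & d)): α-rule — add (~c -> (((~d -> ~a) <-> d) & e)), ((b & c) & d).
((b & c) & d): α-rule — add (b & c), d.
(b & c): α-rule — add b, c.
(~c -> (((~d -> ~a) <-> d) & e)): β-rule — branch into ~~c  //  (((~d -> ~a) <-> d) & e).
  branch 1 (add ~~c):
    ○ open, literals {b=true, c=true, d=true}.
  branch 2 (add (((~d -> ~a) <-> d) & e)):
    (((~d -> ~a) <-> d) & e): α-rule — add ((~d -> ~a) <-> d), e.
    ((~d -> ~a) <-> d): β-rule — branch into (~d -> ~a), d  //  ~(~d -> ~a), ~d.
      branch 2.1 (add (~d -> ~a), d):
        (~d -> ~a): β-rule — branch into ~~d  //  ~a.
          branch 2.1.1 (add ~~d):
            ○ open, literals {b=true, c=true, d=true, e=true}.
          branch 2.1.2 (add ~a):
            ○ open, literals {a=false, b=true, c=true, d=true, e=true}.
      branch 2.2 (add ~(~d -> ~a), ~d):
        × closes — contains both d and ~d.
1 branch closed, 3 open.
Each open branch fixes some atoms; the unmentioned ones are free. Counting distinct full assignments: branch {b=true, c=true, d=true} (a, e) contributes 4 new; branch {b=true, c=true, d=true, e=true} (a) contributes 0 new; branch {a=false, b=true, c=true, d=true, e=true} (none free) contributes 0 new. Total: 4.

4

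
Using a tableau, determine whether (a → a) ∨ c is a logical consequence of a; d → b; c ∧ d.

Yes

Initial set: {a; (d → b); (c ∧ d); ¬((a → a) ∨ c)}.
(c ∧ d): α-rule — add c, d.
¬((a → a) ∨ c): α-rule — add ¬(a → a), ¬c.
× closes — contains both c and ¬c.
All 1 branch closes.
Every branch closed, so the premises entail the conclusion.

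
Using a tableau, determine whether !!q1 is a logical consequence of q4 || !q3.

No

Initial set: {(q4 || !q3); !!!q1}.
!!!q1: drop double negation, giving !q1.
(q4 || !q3): β-rule — branch into q4  //  !q3.
  branch 1 (add q4):
    ○ open, literals {q1=0, q4=1}.
  branch 2 (add !q3):
    ○ open, literals {q1=0, q3=0}.
0 branches closed, 2 open.
An open branch gives a countermodel: q1=0, q4=1 (unmentioned atoms arbitrary); the premises hold there but the conclusion fails.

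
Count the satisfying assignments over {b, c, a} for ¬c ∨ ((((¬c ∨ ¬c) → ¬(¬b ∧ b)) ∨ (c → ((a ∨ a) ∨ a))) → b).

6

Initial set: {T (¬c ∨ ((((¬c ∨ ¬c) → ¬(¬b ∧ b)) ∨ (c → ((a ∨ a) ∨ a))) → b))}.
T (¬c ∨ ((((¬c ∨ ¬c) → ¬(¬b ∧ b)) ∨ (c → ((a ∨ a) ∨ a))) → b)): β-rule — branch into T ¬c  //  T ((((¬c ∨ ¬c) → ¬(¬b ∧ b)) ∨ (c → ((a ∨ a) ∨ a))) → b).
  branch 1 (add T ¬c):
    ○ open, literals {c=false}.
  branch 2 (add T ((((¬c ∨ ¬c) → ¬(¬b ∧ b)) ∨ (c → ((a ∨ a) ∨ a))) → b)):
    T ((((¬c ∨ ¬c) → ¬(¬b ∧ b)) ∨ (c → ((a ∨ a) ∨ a))) → b): β-rule — branch into F (((¬c ∨ ¬c) → ¬(¬b ∧ b)) ∨ (c → ((a ∨ a) ∨ a)))  //  T b.
      branch 2.1 (add F (((¬c ∨ ¬c) → ¬(¬b ∧ b)) ∨ (c → ((a ∨ a) ∨ a)))):
        F (((¬c ∨ ¬c) → ¬(¬b ∧ b)) ∨ (c → ((a ∨ a) ∨ a))): α-rule — add F ((¬c ∨ ¬c) → ¬(¬b ∧ b)), F (c → ((a ∨ a) ∨ a)).
        F ((¬c ∨ ¬c) → ¬(¬b ∧ b)): α-rule — add T (¬c ∨ ¬c), F ¬(¬b ∧ b).
        F (c → ((a ∨ a) ∨ a)): α-rule — add T c, F ((a ∨ a) ∨ a).
        F ¬(¬b ∧ b): α-rule — add T ¬b, T b.
        × closes — contains both b and ¬b.
      branch 2.2 (add T b):
        ○ open, literals {b=true}.
1 branch closed, 2 open.
Each open branch fixes some atoms; the unmentioned ones are free. Counting distinct full assignments: branch {c=false} (b, a) contributes 4 new; branch {b=true} (c, a) contributes 2 new. Total: 6.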